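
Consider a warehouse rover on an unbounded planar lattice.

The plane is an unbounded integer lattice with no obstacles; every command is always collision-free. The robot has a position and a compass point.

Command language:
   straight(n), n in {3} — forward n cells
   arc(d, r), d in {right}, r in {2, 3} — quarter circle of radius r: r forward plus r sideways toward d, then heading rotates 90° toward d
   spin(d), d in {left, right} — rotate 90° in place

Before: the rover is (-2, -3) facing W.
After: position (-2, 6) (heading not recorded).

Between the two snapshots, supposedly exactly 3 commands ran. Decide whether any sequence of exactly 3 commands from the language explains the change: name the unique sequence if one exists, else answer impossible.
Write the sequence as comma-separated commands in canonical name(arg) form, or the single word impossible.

arc(right, 3), straight(3), arc(right, 3)

initial: (-2, -3) facing W
[1] after arc(right, 3): (-5, 0) facing N
[2] after straight(3): (-5, 3) facing N
[3] after arc(right, 3): (-2, 6) facing E
no other 3-command option fits: unique.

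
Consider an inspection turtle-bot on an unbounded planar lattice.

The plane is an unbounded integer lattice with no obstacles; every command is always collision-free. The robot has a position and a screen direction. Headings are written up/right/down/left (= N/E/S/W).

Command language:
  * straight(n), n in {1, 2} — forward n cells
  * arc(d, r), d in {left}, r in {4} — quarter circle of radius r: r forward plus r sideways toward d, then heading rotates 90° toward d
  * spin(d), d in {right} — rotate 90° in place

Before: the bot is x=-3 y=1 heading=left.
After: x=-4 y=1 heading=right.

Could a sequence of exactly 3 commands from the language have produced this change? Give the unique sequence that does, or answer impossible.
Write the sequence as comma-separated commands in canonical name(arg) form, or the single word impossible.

straight(1), spin(right), spin(right)

key: cell and facing (now E) both changed — the 3 commands mix motion and turning
initial: x=-3 y=1 heading=left
t=1 straight(1) ⇒ x=-4 y=1 heading=left
t=2 spin(right) ⇒ x=-4 y=1 heading=up
t=3 spin(right) ⇒ x=-4 y=1 heading=right
no rival 3-sequence matches.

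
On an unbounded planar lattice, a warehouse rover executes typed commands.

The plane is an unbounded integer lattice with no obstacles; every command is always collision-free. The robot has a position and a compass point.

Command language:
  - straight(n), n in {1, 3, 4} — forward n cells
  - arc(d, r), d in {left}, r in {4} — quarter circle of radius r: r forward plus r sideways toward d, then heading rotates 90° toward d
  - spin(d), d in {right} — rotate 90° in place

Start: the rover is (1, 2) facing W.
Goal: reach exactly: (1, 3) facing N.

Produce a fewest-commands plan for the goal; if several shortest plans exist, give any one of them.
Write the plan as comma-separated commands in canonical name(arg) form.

spin(right), straight(1)

initial: (1, 2) facing W
step 1 (spin(right)): (1, 2) facing N
step 2 (straight(1)): (1, 3) facing N
shorter routes all fall short; 2 is best.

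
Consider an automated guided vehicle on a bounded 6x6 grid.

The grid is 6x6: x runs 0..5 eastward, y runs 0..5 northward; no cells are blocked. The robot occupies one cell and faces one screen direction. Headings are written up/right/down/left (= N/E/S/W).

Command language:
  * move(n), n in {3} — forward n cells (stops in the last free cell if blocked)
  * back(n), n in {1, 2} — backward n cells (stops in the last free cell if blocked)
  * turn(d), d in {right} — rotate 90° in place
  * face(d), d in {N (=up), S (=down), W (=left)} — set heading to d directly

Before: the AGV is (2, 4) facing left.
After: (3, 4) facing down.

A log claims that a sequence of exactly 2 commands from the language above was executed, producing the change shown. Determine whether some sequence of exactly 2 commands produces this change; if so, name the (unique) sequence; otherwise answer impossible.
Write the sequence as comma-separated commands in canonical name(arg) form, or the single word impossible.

back(1), face(S)

key: cell and facing (now S) both changed — the 2 commands mix motion and turning
t0: (2, 4) facing left
1. back(1) → (3, 4) facing left
2. face(S) → (3, 4) facing down
no other 2-command option fits: unique.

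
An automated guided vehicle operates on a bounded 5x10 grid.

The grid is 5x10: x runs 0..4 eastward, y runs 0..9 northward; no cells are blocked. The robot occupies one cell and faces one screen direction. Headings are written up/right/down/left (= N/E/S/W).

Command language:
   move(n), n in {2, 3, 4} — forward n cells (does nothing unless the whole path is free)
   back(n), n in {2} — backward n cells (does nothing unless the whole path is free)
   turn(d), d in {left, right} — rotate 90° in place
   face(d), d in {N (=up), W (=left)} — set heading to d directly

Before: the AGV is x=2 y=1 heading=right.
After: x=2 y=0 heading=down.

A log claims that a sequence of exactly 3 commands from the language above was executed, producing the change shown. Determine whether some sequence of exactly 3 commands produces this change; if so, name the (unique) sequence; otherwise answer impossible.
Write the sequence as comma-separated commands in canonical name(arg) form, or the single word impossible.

turn(right), back(2), move(3)

key: cell and facing (now S) both changed — the 3 commands mix motion and turning
begin: x=2 y=1 heading=right
1. turn(right) → x=2 y=1 heading=down
2. back(2) → x=2 y=3 heading=down
3. move(3) → x=2 y=0 heading=down
uniquely the one of 512 3-step routes that fits.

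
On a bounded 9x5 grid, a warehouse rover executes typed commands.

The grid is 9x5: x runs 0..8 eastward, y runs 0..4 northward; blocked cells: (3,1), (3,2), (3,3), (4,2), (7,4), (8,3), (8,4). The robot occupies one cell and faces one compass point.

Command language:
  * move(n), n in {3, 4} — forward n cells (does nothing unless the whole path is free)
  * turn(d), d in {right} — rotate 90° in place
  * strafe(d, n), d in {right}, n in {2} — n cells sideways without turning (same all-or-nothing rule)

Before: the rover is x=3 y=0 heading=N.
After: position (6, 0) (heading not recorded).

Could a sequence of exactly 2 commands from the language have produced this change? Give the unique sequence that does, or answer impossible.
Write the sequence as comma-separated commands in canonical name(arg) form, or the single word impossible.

key: running move(3) before turn(right) would end elsewhere — order is forced
t0: x=3 y=0 heading=N
1. turn(right) → x=3 y=0 heading=E
2. move(3) → x=6 y=0 heading=E
all 16 alternatives checked — unique.

turn(right), move(3)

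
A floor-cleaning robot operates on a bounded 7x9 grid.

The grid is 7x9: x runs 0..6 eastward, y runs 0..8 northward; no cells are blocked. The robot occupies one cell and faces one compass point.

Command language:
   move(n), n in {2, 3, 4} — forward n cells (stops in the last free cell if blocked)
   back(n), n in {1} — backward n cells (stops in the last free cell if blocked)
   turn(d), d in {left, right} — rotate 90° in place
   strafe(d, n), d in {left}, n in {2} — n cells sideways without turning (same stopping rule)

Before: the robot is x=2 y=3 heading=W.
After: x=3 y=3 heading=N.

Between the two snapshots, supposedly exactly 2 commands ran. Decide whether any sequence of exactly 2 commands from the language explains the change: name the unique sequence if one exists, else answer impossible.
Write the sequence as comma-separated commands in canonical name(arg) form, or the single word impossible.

key: running turn(right) before back(1) would end elsewhere — order is forced
from: x=2 y=3 heading=W
step 1 (back(1)): x=3 y=3 heading=W
step 2 (turn(right)): x=3 y=3 heading=N
all 49 alternatives checked — unique.

back(1), turn(right)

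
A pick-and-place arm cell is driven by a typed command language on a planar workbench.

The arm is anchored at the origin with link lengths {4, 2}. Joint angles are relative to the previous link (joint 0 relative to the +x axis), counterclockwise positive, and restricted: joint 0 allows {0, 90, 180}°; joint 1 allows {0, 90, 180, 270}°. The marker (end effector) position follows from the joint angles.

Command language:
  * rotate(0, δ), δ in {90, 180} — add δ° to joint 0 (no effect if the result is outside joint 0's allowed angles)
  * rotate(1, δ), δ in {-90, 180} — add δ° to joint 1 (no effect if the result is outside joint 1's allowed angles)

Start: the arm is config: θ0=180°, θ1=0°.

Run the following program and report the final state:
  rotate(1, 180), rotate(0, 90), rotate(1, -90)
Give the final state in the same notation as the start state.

t0: config: θ0=180°, θ1=0°
t=1 rotate(1, 180) ⇒ config: θ0=180°, θ1=180°
t=2 rotate(0, 90) ⇒ config: θ0=180°, θ1=180°
t=3 rotate(1, -90) ⇒ config: θ0=180°, θ1=90°

config: θ0=180°, θ1=90°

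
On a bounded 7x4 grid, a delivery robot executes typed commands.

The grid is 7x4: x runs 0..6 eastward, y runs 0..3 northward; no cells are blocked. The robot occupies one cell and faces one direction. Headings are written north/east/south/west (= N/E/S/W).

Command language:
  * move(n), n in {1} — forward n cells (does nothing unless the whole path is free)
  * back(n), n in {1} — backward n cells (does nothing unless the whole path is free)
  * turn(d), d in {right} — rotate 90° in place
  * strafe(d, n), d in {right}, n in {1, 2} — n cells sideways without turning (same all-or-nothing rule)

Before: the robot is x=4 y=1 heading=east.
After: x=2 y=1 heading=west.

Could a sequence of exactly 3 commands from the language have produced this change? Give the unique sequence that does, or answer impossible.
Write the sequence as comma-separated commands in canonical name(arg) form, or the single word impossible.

turn(right), strafe(right, 2), turn(right)

key: cell and facing (now W) both changed — the 3 commands mix motion and turning
t0: x=4 y=1 heading=east
t=1 turn(right) ⇒ x=4 y=1 heading=south
t=2 strafe(right, 2) ⇒ x=2 y=1 heading=south
t=3 turn(right) ⇒ x=2 y=1 heading=west
all 125 alternatives checked — unique.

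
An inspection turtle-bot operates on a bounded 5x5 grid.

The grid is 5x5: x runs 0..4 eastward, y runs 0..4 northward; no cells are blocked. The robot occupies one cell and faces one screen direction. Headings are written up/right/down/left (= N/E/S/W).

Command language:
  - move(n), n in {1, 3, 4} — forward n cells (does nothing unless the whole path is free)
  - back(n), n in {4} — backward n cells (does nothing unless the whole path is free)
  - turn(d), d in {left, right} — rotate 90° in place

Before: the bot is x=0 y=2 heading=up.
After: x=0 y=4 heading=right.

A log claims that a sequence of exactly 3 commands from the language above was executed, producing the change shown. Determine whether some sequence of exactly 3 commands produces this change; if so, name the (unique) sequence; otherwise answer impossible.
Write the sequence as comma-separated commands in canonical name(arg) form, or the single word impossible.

key: position moved to (0,4) AND the heading swung to E — translation plus rotation needed
initial: x=0 y=2 heading=up
[1] after move(1): x=0 y=3 heading=up
[2] after move(1): x=0 y=4 heading=up
[3] after turn(right): x=0 y=4 heading=right
uniquely the one of 216 3-step routes that fits.

move(1), move(1), turn(right)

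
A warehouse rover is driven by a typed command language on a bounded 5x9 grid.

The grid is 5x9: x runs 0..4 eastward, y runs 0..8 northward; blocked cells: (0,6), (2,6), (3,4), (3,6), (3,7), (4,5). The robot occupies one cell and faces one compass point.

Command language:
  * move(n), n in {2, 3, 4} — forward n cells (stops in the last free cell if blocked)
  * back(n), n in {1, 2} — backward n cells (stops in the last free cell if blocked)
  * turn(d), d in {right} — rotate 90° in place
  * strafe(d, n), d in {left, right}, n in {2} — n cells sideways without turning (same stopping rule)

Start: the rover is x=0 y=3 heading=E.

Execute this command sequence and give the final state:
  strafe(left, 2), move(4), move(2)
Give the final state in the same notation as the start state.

begin: x=0 y=3 heading=E
[1] after strafe(left, 2): x=0 y=5 heading=E
[2] after move(4): x=3 y=5 heading=E
[3] after move(2): x=3 y=5 heading=E

x=3 y=5 heading=E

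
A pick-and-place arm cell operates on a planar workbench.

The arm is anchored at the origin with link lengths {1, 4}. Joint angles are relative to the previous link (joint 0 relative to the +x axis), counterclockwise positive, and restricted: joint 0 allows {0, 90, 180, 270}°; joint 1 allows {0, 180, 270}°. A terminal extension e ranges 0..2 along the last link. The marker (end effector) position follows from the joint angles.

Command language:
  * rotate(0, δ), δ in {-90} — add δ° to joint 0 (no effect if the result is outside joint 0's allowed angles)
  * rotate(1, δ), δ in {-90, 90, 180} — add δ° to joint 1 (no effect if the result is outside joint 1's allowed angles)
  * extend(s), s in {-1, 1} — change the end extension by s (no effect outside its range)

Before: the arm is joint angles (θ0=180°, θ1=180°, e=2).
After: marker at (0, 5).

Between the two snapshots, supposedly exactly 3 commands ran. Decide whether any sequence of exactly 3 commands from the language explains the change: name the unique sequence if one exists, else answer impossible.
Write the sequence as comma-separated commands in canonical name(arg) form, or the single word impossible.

rotate(0, -90), rotate(0, -90), rotate(0, -90)

begin: joint angles (θ0=180°, θ1=180°, e=2)
t=1 rotate(0, -90) ⇒ joint angles (θ0=90°, θ1=180°, e=2)
t=2 rotate(0, -90) ⇒ joint angles (θ0=0°, θ1=180°, e=2)
t=3 rotate(0, -90) ⇒ joint angles (θ0=270°, θ1=180°, e=2)
all 216 alternatives checked — unique.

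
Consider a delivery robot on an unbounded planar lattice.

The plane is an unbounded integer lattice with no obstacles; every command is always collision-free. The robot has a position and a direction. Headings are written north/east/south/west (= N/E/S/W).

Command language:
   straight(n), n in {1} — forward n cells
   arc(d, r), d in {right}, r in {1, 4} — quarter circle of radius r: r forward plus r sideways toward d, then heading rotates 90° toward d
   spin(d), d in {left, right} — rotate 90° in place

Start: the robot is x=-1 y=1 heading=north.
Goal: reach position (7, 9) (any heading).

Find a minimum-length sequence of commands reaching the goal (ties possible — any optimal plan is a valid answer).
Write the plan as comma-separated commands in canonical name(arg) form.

t0: x=-1 y=1 heading=north
[1] after arc(right, 4): x=3 y=5 heading=east
[2] after spin(left): x=3 y=5 heading=north
[3] after arc(right, 4): x=7 y=9 heading=east
nothing shorter than 3 reaches the goal.

arc(right, 4), spin(left), arc(right, 4)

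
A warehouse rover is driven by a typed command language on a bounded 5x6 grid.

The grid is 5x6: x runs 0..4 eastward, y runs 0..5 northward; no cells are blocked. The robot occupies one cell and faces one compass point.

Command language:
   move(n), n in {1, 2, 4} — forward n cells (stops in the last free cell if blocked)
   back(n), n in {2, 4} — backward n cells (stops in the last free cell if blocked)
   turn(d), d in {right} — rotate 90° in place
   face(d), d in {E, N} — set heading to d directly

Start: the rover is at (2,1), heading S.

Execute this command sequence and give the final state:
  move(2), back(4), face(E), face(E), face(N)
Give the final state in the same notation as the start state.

at (2,4), heading N

initial: at (2,1), heading S
1. move(2) → at (2,0), heading S
2. back(4) → at (2,4), heading S
3. face(E) → at (2,4), heading E
4. face(E) → at (2,4), heading E
5. face(N) → at (2,4), heading N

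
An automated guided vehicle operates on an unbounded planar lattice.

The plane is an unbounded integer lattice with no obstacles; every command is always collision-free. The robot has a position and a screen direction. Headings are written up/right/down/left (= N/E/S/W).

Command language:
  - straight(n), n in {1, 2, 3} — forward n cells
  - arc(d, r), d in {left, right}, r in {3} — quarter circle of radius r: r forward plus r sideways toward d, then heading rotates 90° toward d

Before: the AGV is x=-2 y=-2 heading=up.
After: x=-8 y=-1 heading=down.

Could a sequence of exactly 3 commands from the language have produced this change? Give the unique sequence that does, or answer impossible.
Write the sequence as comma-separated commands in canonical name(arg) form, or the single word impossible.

key: running arc(left, 3) before straight(1) would end elsewhere — order is forced
initial: x=-2 y=-2 heading=up
[1] after straight(1): x=-2 y=-1 heading=up
[2] after arc(left, 3): x=-5 y=2 heading=left
[3] after arc(left, 3): x=-8 y=-1 heading=down
all 125 alternatives checked — unique.

straight(1), arc(left, 3), arc(left, 3)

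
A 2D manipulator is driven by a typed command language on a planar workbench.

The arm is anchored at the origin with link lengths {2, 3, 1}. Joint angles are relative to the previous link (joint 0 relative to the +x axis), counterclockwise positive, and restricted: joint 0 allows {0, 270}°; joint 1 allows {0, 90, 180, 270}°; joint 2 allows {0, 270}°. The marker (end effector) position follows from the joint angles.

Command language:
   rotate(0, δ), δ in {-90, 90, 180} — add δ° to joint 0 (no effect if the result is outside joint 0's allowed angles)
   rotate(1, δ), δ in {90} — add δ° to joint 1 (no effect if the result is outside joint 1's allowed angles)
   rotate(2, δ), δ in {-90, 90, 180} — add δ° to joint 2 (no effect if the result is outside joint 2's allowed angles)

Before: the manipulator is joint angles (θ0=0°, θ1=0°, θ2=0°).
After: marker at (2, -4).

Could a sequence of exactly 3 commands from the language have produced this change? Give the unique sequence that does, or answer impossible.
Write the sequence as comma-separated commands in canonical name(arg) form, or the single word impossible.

initial: joint angles (θ0=0°, θ1=0°, θ2=0°)
[1] after rotate(1, 90): joint angles (θ0=0°, θ1=90°, θ2=0°)
[2] after rotate(1, 90): joint angles (θ0=0°, θ1=180°, θ2=0°)
[3] after rotate(1, 90): joint angles (θ0=0°, θ1=270°, θ2=0°)
all 343 alternatives checked — unique.

rotate(1, 90), rotate(1, 90), rotate(1, 90)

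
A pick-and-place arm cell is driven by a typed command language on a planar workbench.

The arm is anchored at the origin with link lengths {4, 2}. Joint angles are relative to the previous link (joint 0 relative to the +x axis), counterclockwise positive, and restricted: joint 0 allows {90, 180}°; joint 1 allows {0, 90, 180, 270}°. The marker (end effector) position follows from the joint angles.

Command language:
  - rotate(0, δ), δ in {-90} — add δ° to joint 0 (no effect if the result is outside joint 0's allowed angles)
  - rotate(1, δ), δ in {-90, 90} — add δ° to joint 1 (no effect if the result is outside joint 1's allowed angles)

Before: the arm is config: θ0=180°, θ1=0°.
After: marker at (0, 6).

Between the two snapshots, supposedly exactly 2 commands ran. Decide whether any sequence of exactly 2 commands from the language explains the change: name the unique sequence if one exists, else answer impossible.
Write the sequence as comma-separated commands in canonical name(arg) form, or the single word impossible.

rotate(0, -90), rotate(0, -90)

start: config: θ0=180°, θ1=0°
1. rotate(0, -90) → config: θ0=90°, θ1=0°
2. rotate(0, -90) → config: θ0=90°, θ1=0°
uniquely the one of 9 2-step routes that fits.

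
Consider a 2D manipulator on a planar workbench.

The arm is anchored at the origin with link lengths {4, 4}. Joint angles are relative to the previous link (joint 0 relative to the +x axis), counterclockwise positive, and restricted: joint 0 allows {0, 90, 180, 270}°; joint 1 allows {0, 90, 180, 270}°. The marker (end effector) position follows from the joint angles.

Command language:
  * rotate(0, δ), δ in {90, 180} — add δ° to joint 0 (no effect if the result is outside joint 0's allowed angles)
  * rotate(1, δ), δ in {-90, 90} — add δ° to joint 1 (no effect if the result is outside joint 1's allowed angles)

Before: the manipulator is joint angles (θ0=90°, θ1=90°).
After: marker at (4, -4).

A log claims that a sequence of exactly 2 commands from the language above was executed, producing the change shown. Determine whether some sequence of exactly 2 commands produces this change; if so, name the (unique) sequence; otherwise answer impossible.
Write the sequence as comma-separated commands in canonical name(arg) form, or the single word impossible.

start: joint angles (θ0=90°, θ1=90°)
[1] after rotate(0, 90): joint angles (θ0=180°, θ1=90°)
[2] after rotate(0, 90): joint angles (θ0=270°, θ1=90°)
all 16 alternatives checked — unique.

rotate(0, 90), rotate(0, 90)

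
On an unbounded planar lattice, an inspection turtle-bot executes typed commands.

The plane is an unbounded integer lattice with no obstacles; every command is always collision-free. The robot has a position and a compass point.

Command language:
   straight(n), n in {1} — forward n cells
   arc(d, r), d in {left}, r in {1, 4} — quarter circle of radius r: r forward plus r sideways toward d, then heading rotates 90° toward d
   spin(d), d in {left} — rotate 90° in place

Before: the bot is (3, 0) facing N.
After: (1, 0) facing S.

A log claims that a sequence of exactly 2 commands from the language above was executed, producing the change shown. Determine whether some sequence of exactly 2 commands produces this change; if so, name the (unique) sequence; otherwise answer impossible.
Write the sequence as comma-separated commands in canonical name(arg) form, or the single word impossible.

arc(left, 1), arc(left, 1)

key: position moved to (1,0) AND the heading swung to S — translation plus rotation needed
initial: (3, 0) facing N
1. arc(left, 1) → (2, 1) facing W
2. arc(left, 1) → (1, 0) facing S
no other 2-command option fits: unique.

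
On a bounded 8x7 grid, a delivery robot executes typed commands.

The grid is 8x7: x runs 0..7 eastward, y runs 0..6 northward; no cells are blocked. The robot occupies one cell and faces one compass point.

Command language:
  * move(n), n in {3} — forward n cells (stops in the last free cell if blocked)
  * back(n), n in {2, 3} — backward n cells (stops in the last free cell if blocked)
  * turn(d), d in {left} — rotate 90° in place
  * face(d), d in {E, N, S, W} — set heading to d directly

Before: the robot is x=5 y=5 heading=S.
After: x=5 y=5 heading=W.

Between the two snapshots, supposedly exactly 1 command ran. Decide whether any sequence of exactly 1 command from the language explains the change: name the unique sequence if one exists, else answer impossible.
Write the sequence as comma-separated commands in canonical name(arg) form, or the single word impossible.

face(W)

key: parked at (5,5) the whole time — nothing moves the robot
t0: x=5 y=5 heading=S
1. face(W) → x=5 y=5 heading=W
all 8 alternatives checked — unique.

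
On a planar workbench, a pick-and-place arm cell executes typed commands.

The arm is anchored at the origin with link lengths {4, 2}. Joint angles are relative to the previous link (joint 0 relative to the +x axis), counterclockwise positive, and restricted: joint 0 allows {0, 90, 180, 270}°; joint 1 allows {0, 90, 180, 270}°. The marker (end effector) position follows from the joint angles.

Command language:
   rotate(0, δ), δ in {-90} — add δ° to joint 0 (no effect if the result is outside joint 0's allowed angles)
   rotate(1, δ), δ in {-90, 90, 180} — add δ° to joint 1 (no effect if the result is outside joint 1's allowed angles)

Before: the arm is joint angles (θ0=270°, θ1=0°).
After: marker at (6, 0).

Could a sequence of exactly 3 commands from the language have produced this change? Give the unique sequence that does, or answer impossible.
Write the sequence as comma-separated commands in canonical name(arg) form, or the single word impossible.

t0: joint angles (θ0=270°, θ1=0°)
1. rotate(0, -90) → joint angles (θ0=180°, θ1=0°)
2. rotate(0, -90) → joint angles (θ0=90°, θ1=0°)
3. rotate(0, -90) → joint angles (θ0=0°, θ1=0°)
uniquely the one of 64 3-step routes that fits.

rotate(0, -90), rotate(0, -90), rotate(0, -90)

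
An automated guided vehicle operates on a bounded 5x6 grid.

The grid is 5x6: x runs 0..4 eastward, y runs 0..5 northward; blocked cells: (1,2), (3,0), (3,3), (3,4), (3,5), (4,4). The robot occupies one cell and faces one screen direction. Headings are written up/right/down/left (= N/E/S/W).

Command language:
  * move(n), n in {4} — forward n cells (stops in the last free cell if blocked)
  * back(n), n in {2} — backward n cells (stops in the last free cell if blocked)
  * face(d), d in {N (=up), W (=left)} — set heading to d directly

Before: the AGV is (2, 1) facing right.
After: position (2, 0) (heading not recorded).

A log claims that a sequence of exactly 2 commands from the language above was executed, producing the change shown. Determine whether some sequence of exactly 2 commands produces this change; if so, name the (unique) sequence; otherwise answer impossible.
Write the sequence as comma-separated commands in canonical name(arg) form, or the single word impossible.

face(N), back(2)

key: back(2) runs into the grid edge before its full distance
start: (2, 1) facing right
1. face(N) → (2, 1) facing up
2. back(2) → (2, 0) facing up
all 16 alternatives checked — unique.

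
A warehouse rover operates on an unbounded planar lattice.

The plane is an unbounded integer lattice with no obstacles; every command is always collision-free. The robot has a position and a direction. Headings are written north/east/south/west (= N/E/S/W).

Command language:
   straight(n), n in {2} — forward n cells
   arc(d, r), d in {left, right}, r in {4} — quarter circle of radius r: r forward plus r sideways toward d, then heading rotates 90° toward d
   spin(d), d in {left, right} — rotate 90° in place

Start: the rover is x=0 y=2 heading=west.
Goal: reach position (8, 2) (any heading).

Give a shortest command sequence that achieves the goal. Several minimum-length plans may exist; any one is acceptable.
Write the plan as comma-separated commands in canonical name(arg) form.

spin(left), arc(left, 4), arc(left, 4)

t0: x=0 y=2 heading=west
[1] after spin(left): x=0 y=2 heading=south
[2] after arc(left, 4): x=4 y=-2 heading=east
[3] after arc(left, 4): x=8 y=2 heading=north
shorter routes all fall short; 3 is best.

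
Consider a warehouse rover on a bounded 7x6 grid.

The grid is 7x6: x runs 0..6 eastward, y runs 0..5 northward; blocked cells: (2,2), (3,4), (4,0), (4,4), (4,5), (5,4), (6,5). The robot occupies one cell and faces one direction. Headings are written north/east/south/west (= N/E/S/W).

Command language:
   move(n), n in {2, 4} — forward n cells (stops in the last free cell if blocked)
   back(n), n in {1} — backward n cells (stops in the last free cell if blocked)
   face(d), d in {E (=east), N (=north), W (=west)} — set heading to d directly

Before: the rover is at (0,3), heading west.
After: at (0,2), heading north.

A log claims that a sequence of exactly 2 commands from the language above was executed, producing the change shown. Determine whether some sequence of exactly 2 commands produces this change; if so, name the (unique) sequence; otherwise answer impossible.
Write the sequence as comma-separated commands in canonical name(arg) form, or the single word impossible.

face(N), back(1)

key: position moved to (0,2) AND the heading swung to N — translation plus rotation needed
begin: at (0,3), heading west
t=1 face(N) ⇒ at (0,3), heading north
t=2 back(1) ⇒ at (0,2), heading north
uniquely the one of 36 2-step routes that fits.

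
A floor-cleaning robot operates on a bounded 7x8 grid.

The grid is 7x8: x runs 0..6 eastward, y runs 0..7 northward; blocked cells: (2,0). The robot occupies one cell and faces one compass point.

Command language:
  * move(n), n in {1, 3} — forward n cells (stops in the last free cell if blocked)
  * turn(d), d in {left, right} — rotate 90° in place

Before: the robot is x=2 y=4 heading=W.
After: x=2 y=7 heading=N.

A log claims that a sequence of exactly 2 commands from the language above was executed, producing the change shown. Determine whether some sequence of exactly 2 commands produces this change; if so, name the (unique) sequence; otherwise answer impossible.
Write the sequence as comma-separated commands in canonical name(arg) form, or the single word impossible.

turn(right), move(3)

key: position moved to (2,7) AND the heading swung to N — translation plus rotation needed
from: x=2 y=4 heading=W
step 1 (turn(right)): x=2 y=4 heading=N
step 2 (move(3)): x=2 y=7 heading=N
no rival 2-sequence matches.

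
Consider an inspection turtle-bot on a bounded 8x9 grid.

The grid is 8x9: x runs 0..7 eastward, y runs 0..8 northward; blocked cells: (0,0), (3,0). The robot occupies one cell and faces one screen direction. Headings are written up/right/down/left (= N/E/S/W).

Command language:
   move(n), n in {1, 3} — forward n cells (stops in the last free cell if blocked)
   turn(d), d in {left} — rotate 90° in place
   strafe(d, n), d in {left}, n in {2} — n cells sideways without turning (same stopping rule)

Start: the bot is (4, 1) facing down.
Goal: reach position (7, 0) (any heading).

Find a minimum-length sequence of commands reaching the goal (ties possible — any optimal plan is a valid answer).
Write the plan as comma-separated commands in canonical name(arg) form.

move(3), turn(left), move(3)

start: (4, 1) facing down
step 1 (move(3)): (4, 0) facing down
step 2 (turn(left)): (4, 0) facing right
step 3 (move(3)): (7, 0) facing right
minimal: 3 command(s), checked below 3.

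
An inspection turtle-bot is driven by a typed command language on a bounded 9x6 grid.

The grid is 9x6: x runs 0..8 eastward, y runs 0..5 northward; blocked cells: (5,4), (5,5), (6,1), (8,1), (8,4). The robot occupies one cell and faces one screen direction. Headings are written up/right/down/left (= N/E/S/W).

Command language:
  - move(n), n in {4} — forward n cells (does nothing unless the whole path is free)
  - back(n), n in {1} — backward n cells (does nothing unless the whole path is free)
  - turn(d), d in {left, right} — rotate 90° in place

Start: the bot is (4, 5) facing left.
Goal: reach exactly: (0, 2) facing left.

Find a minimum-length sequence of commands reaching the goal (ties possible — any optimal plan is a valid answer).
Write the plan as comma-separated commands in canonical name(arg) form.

turn(left), move(4), back(1), turn(right), move(4)

initial: (4, 5) facing left
t=1 turn(left) ⇒ (4, 5) facing down
t=2 move(4) ⇒ (4, 1) facing down
t=3 back(1) ⇒ (4, 2) facing down
t=4 turn(right) ⇒ (4, 2) facing left
t=5 move(4) ⇒ (0, 2) facing left
no 4-step plan works, so 5 is optimal.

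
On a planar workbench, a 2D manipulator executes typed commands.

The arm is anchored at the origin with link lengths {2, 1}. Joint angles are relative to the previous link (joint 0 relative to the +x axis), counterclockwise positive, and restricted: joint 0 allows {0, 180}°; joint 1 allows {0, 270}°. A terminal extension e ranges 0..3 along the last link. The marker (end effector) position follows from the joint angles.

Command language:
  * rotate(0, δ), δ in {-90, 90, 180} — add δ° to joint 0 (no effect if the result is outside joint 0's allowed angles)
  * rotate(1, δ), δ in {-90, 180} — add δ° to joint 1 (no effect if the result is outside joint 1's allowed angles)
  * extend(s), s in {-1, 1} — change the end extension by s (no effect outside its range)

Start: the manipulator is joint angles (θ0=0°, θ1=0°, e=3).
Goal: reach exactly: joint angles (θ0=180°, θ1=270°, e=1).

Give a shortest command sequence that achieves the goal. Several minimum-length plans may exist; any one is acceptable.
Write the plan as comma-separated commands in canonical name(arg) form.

rotate(0, 180), rotate(1, -90), extend(-1), extend(-1)

start: joint angles (θ0=0°, θ1=0°, e=3)
t=1 rotate(0, 180) ⇒ joint angles (θ0=180°, θ1=0°, e=3)
t=2 rotate(1, -90) ⇒ joint angles (θ0=180°, θ1=270°, e=3)
t=3 extend(-1) ⇒ joint angles (θ0=180°, θ1=270°, e=2)
t=4 extend(-1) ⇒ joint angles (θ0=180°, θ1=270°, e=1)
shorter routes all fall short; 4 is best.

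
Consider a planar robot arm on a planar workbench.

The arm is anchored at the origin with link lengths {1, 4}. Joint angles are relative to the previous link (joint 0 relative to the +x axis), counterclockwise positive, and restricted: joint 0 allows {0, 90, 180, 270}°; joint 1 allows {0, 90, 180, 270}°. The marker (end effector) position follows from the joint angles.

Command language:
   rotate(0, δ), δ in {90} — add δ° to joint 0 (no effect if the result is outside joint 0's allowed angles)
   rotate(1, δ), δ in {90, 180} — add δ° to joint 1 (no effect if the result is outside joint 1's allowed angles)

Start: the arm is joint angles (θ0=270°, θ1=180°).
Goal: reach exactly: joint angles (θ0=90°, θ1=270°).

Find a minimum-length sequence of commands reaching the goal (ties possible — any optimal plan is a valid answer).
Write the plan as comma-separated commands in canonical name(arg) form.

rotate(0, 90), rotate(0, 90), rotate(1, 90)

t0: joint angles (θ0=270°, θ1=180°)
t=1 rotate(0, 90) ⇒ joint angles (θ0=0°, θ1=180°)
t=2 rotate(0, 90) ⇒ joint angles (θ0=90°, θ1=180°)
t=3 rotate(1, 90) ⇒ joint angles (θ0=90°, θ1=270°)
nothing shorter than 3 reaches the goal.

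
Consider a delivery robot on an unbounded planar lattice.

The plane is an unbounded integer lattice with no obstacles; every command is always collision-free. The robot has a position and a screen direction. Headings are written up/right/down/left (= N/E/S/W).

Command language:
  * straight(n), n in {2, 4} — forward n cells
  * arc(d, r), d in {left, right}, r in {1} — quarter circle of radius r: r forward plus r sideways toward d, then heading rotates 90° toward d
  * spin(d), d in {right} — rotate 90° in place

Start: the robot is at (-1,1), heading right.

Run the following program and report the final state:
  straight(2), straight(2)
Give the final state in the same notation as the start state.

at (3,1), heading right

t0: at (-1,1), heading right
step 1 (straight(2)): at (1,1), heading right
step 2 (straight(2)): at (3,1), heading right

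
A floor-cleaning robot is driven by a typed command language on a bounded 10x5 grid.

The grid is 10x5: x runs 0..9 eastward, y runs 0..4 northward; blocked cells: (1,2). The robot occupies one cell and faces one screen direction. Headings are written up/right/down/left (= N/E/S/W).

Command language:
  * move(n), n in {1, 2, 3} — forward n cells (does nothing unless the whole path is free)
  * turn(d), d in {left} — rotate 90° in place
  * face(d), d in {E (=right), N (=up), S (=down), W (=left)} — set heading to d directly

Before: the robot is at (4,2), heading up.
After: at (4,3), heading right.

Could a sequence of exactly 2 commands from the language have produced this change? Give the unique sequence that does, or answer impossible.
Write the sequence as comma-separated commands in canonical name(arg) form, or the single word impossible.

move(1), face(E)

key: order matters: swapping move(1) and face(E) lands elsewhere
from: at (4,2), heading up
t=1 move(1) ⇒ at (4,3), heading up
t=2 face(E) ⇒ at (4,3), heading right
uniquely the one of 64 2-step routes that fits.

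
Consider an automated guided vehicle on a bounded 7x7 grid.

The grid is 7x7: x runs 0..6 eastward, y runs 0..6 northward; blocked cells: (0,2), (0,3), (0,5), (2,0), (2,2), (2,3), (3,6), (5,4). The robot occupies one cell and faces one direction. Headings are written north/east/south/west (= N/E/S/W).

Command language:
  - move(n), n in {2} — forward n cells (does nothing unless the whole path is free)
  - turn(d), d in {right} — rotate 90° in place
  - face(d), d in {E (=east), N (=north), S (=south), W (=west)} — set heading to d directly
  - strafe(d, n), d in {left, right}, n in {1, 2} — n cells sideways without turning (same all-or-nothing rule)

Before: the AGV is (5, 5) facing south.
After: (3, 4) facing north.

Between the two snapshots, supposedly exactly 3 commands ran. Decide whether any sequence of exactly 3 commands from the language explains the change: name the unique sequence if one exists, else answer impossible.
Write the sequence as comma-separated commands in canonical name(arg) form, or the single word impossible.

no 3-step route produces this change.

impossible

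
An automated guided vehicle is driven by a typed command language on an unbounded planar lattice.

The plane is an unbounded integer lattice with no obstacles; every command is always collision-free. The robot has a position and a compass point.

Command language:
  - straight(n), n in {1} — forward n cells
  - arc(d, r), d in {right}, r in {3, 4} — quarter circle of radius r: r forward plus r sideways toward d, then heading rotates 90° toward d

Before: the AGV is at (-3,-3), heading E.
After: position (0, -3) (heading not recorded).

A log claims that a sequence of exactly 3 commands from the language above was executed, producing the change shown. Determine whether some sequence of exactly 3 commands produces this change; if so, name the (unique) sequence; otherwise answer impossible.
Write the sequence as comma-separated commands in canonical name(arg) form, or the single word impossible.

begin: at (-3,-3), heading E
[1] after straight(1): at (-2,-3), heading E
[2] after straight(1): at (-1,-3), heading E
[3] after straight(1): at (0,-3), heading E
no rival 3-sequence matches.

straight(1), straight(1), straight(1)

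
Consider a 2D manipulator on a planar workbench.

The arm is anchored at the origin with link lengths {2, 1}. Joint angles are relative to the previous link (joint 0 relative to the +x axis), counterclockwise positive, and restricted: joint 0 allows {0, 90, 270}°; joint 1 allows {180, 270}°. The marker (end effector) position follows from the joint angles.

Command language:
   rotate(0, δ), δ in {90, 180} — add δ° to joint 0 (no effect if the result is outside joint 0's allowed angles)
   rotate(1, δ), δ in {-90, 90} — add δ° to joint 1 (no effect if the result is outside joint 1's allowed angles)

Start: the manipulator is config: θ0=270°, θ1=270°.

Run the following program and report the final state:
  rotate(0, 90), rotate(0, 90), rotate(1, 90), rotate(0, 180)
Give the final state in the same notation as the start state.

config: θ0=270°, θ1=270°

start: config: θ0=270°, θ1=270°
1. rotate(0, 90) → config: θ0=0°, θ1=270°
2. rotate(0, 90) → config: θ0=90°, θ1=270°
3. rotate(1, 90) → config: θ0=90°, θ1=270°
4. rotate(0, 180) → config: θ0=270°, θ1=270°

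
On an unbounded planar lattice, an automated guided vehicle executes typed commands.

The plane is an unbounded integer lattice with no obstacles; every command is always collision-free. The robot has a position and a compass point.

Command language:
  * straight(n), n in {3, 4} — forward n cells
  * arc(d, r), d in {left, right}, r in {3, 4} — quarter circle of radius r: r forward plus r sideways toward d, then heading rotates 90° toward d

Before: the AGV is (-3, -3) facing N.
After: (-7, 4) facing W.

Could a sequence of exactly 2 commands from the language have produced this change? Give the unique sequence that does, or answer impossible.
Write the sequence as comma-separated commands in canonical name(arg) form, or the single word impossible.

straight(3), arc(left, 4)

key: order matters: swapping straight(3) and arc(left, 4) lands elsewhere
initial: (-3, -3) facing N
t=1 straight(3) ⇒ (-3, 0) facing N
t=2 arc(left, 4) ⇒ (-7, 4) facing W
all 36 alternatives checked — unique.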